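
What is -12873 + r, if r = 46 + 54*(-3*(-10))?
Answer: -11207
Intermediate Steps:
r = 1666 (r = 46 + 54*30 = 46 + 1620 = 1666)
-12873 + r = -12873 + 1666 = -11207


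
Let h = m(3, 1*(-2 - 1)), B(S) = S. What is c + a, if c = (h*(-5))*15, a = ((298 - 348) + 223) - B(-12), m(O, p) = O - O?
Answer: 185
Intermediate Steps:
m(O, p) = 0
h = 0
a = 185 (a = ((298 - 348) + 223) - 1*(-12) = (-50 + 223) + 12 = 173 + 12 = 185)
c = 0 (c = (0*(-5))*15 = 0*15 = 0)
c + a = 0 + 185 = 185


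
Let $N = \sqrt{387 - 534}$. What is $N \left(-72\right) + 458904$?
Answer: $458904 - 504 i \sqrt{3} \approx 4.589 \cdot 10^{5} - 872.95 i$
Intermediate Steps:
$N = 7 i \sqrt{3}$ ($N = \sqrt{-147} = 7 i \sqrt{3} \approx 12.124 i$)
$N \left(-72\right) + 458904 = 7 i \sqrt{3} \left(-72\right) + 458904 = - 504 i \sqrt{3} + 458904 = 458904 - 504 i \sqrt{3}$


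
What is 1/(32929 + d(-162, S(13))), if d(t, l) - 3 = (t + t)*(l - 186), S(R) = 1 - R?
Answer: 1/97084 ≈ 1.0300e-5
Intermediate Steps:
d(t, l) = 3 + 2*t*(-186 + l) (d(t, l) = 3 + (t + t)*(l - 186) = 3 + (2*t)*(-186 + l) = 3 + 2*t*(-186 + l))
1/(32929 + d(-162, S(13))) = 1/(32929 + (3 - 372*(-162) + 2*(1 - 1*13)*(-162))) = 1/(32929 + (3 + 60264 + 2*(1 - 13)*(-162))) = 1/(32929 + (3 + 60264 + 2*(-12)*(-162))) = 1/(32929 + (3 + 60264 + 3888)) = 1/(32929 + 64155) = 1/97084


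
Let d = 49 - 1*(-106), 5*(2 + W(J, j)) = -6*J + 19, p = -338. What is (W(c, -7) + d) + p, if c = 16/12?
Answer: -914/5 ≈ -182.80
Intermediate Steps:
c = 4/3 (c = 16*(1/12) = 4/3 ≈ 1.3333)
W(J, j) = 9/5 - 6*J/5 (W(J, j) = -2 + (-6*J + 19)/5 = -2 + (19 - 6*J)/5 = -2 + (19/5 - 6*J/5) = 9/5 - 6*J/5)
d = 155 (d = 49 + 106 = 155)
(W(c, -7) + d) + p = ((9/5 - 6/5*4/3) + 155) - 338 = ((9/5 - 8/5) + 155) - 338 = (⅕ + 155) - 338 = 776/5 - 338 = -914/5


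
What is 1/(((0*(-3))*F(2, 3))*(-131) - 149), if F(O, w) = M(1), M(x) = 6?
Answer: -1/149 ≈ -0.0067114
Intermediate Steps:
F(O, w) = 6
1/(((0*(-3))*F(2, 3))*(-131) - 149) = 1/(((0*(-3))*6)*(-131) - 149) = 1/((0*6)*(-131) - 149) = 1/(0*(-131) - 149) = 1/(0 - 149) = 1/(-149) = -1/149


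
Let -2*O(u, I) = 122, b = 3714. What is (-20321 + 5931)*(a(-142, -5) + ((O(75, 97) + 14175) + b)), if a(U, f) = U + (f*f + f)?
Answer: -254789340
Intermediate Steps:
O(u, I) = -61 (O(u, I) = -½*122 = -61)
a(U, f) = U + f + f² (a(U, f) = U + (f² + f) = U + (f + f²) = U + f + f²)
(-20321 + 5931)*(a(-142, -5) + ((O(75, 97) + 14175) + b)) = (-20321 + 5931)*((-142 - 5 + (-5)²) + ((-61 + 14175) + 3714)) = -14390*((-142 - 5 + 25) + (14114 + 3714)) = -14390*(-122 + 17828) = -14390*17706 = -254789340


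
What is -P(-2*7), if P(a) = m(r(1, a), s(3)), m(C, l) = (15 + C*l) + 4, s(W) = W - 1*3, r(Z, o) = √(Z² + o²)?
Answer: -19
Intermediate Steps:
s(W) = -3 + W (s(W) = W - 3 = -3 + W)
m(C, l) = 19 + C*l
P(a) = 19 (P(a) = 19 + √(1² + a²)*(-3 + 3) = 19 + √(1 + a²)*0 = 19 + 0 = 19)
-P(-2*7) = -1*19 = -19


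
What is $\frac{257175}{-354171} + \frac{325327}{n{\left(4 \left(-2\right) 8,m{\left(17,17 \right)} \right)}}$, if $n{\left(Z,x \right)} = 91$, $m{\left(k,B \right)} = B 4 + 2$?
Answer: $\frac{38399328664}{10743187} \approx 3574.3$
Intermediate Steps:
$m{\left(k,B \right)} = 2 + 4 B$ ($m{\left(k,B \right)} = 4 B + 2 = 2 + 4 B$)
$\frac{257175}{-354171} + \frac{325327}{n{\left(4 \left(-2\right) 8,m{\left(17,17 \right)} \right)}} = \frac{257175}{-354171} + \frac{325327}{91} = 257175 \left(- \frac{1}{354171}\right) + 325327 \cdot \frac{1}{91} = - \frac{85725}{118057} + \frac{325327}{91} = \frac{38399328664}{10743187}$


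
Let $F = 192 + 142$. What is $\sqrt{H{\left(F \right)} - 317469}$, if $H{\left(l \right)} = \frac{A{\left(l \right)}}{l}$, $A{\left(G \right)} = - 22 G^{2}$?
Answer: $i \sqrt{324817} \approx 569.93 i$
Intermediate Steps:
$F = 334$
$H{\left(l \right)} = - 22 l$ ($H{\left(l \right)} = \frac{\left(-22\right) l^{2}}{l} = - 22 l$)
$\sqrt{H{\left(F \right)} - 317469} = \sqrt{\left(-22\right) 334 - 317469} = \sqrt{-7348 - 317469} = \sqrt{-324817} = i \sqrt{324817}$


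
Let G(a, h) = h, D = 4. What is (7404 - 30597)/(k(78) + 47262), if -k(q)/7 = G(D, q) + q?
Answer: -859/1710 ≈ -0.50234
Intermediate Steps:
k(q) = -14*q (k(q) = -7*(q + q) = -14*q)
(7404 - 30597)/(k(78) + 47262) = (7404 - 30597)/(-14*78 + 47262) = -23193/(-1092 + 47262) = -23193/46170 = -23193*1/46170 = -859/1710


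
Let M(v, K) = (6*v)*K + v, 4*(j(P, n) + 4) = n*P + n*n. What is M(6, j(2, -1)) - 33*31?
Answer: -1170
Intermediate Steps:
j(P, n) = -4 + n²/4 + P*n/4 (j(P, n) = -4 + (n*P + n*n)/4 = -4 + (P*n + n²)/4 = -4 + (n² + P*n)/4 = -4 + (n²/4 + P*n/4) = -4 + n²/4 + P*n/4)
M(v, K) = v + 6*K*v (M(v, K) = 6*K*v + v = v + 6*K*v)
M(6, j(2, -1)) - 33*31 = 6*(1 + 6*(-4 + (¼)*(-1)² + (¼)*2*(-1))) - 33*31 = 6*(1 + 6*(-4 + (¼)*1 - ½)) - 1023 = 6*(1 + 6*(-4 + ¼ - ½)) - 1023 = 6*(1 + 6*(-17/4)) - 1023 = 6*(1 - 51/2) - 1023 = 6*(-49/2) - 1023 = -147 - 1023 = -1170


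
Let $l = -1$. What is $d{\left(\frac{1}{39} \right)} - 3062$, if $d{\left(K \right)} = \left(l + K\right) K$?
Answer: $- \frac{4657340}{1521} \approx -3062.0$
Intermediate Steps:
$d{\left(K \right)} = K \left(-1 + K\right)$ ($d{\left(K \right)} = \left(-1 + K\right) K = K \left(-1 + K\right)$)
$d{\left(\frac{1}{39} \right)} - 3062 = \frac{-1 + \frac{1}{39}}{39} - 3062 = \frac{1}{39} \left(- \frac{38}{39}\right) - 3062 = - \frac{38}{1521} - 3062 = - \frac{4657340}{1521}$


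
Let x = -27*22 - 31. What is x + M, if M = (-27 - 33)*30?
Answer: -2425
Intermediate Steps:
x = -625 (x = -594 - 31 = -625)
M = -1800 (M = -60*30 = -1800)
x + M = -625 - 1800 = -2425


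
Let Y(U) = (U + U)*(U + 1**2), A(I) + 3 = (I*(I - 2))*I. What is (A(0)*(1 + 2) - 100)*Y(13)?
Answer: -39676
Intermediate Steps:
A(I) = -3 + I**2*(-2 + I) (A(I) = -3 + (I*(I - 2))*I = -3 + (I*(-2 + I))*I = -3 + I**2*(-2 + I))
Y(U) = 2*U*(1 + U) (Y(U) = (2*U)*(U + 1) = (2*U)*(1 + U) = 2*U*(1 + U))
(A(0)*(1 + 2) - 100)*Y(13) = ((-3 + 0**3 - 2*0**2)*(1 + 2) - 100)*(2*13*(1 + 13)) = ((-3 + 0 - 2*0)*3 - 100)*(2*13*14) = ((-3 + 0 + 0)*3 - 100)*364 = (-3*3 - 100)*364 = (-9 - 100)*364 = -109*364 = -39676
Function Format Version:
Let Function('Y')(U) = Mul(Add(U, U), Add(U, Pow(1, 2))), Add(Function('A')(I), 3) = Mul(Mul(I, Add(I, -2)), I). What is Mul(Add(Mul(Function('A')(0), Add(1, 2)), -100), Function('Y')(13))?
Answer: -39676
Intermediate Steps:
Function('A')(I) = Add(-3, Mul(Pow(I, 2), Add(-2, I))) (Function('A')(I) = Add(-3, Mul(Mul(I, Add(I, -2)), I)) = Add(-3, Mul(Mul(I, Add(-2, I)), I)) = Add(-3, Mul(Pow(I, 2), Add(-2, I))))
Function('Y')(U) = Mul(2, U, Add(1, U)) (Function('Y')(U) = Mul(Mul(2, U), Add(U, 1)) = Mul(Mul(2, U), Add(1, U)) = Mul(2, U, Add(1, U)))
Mul(Add(Mul(Function('A')(0), Add(1, 2)), -100), Function('Y')(13)) = Mul(Add(Mul(Add(-3, Pow(0, 3), Mul(-2, Pow(0, 2))), Add(1, 2)), -100), Mul(2, 13, Add(1, 13))) = Mul(Add(Mul(Add(-3, 0, Mul(-2, 0)), 3), -100), Mul(2, 13, 14)) = Mul(Add(Mul(Add(-3, 0, 0), 3), -100), 364) = Mul(Add(Mul(-3, 3), -100), 364) = Mul(Add(-9, -100), 364) = Mul(-109, 364) = -39676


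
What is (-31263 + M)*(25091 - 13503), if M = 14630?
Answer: -192743204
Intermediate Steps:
(-31263 + M)*(25091 - 13503) = (-31263 + 14630)*(25091 - 13503) = -16633*11588 = -192743204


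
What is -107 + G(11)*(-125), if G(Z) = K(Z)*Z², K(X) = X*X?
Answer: -1830232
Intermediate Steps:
K(X) = X²
G(Z) = Z⁴ (G(Z) = Z²*Z² = Z⁴)
-107 + G(11)*(-125) = -107 + 11⁴*(-125) = -107 + 14641*(-125) = -107 - 1830125 = -1830232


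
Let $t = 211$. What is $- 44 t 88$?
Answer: $-816992$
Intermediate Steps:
$- 44 t 88 = \left(-44\right) 211 \cdot 88 = \left(-9284\right) 88 = -816992$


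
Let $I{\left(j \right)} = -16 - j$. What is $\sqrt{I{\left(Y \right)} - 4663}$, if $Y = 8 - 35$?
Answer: $2 i \sqrt{1163} \approx 68.206 i$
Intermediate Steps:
$Y = -27$
$\sqrt{I{\left(Y \right)} - 4663} = \sqrt{\left(-16 - -27\right) - 4663} = \sqrt{\left(-16 + 27\right) - 4663} = \sqrt{11 - 4663} = \sqrt{-4652} = 2 i \sqrt{1163}$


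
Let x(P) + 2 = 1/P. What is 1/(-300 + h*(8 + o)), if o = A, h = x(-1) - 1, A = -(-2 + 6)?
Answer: -1/316 ≈ -0.0031646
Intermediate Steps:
x(P) = -2 + 1/P
A = -4 (A = -1*4 = -4)
h = -4 (h = (-2 + 1/(-1)) - 1 = (-2 - 1) - 1 = -3 - 1 = -4)
o = -4
1/(-300 + h*(8 + o)) = 1/(-300 - 4*(8 - 4)) = 1/(-300 - 4*4) = 1/(-300 - 16) = 1/(-316) = -1/316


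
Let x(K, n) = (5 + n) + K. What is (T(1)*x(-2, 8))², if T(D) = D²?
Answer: 121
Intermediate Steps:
x(K, n) = 5 + K + n
(T(1)*x(-2, 8))² = (1²*(5 - 2 + 8))² = (1*11)² = 11² = 121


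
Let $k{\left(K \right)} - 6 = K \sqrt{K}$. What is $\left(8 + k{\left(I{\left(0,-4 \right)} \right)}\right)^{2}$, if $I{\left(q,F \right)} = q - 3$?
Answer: $169 - 84 i \sqrt{3} \approx 169.0 - 145.49 i$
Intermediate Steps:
$I{\left(q,F \right)} = -3 + q$
$k{\left(K \right)} = 6 + K^{\frac{3}{2}}$ ($k{\left(K \right)} = 6 + K \sqrt{K} = 6 + K^{\frac{3}{2}}$)
$\left(8 + k{\left(I{\left(0,-4 \right)} \right)}\right)^{2} = \left(8 + \left(6 + \left(-3 + 0\right)^{\frac{3}{2}}\right)\right)^{2} = \left(8 + \left(6 + \left(-3\right)^{\frac{3}{2}}\right)\right)^{2} = \left(8 + \left(6 - 3 i \sqrt{3}\right)\right)^{2} = \left(14 - 3 i \sqrt{3}\right)^{2}$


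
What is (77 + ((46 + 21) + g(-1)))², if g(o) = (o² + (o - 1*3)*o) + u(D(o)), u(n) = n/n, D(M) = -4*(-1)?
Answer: 22500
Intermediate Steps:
D(M) = 4
u(n) = 1
g(o) = 1 + o² + o*(-3 + o) (g(o) = (o² + (o - 1*3)*o) + 1 = (o² + (o - 3)*o) + 1 = (o² + (-3 + o)*o) + 1 = (o² + o*(-3 + o)) + 1 = 1 + o² + o*(-3 + o))
(77 + ((46 + 21) + g(-1)))² = (77 + ((46 + 21) + (1 - 3*(-1) + 2*(-1)²)))² = (77 + (67 + (1 + 3 + 2*1)))² = (77 + (67 + (1 + 3 + 2)))² = (77 + (67 + 6))² = (77 + 73)² = 150² = 22500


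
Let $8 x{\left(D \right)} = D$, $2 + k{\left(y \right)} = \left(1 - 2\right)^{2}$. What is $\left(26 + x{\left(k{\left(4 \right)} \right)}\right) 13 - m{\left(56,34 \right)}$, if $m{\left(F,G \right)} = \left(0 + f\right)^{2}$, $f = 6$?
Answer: $\frac{2403}{8} \approx 300.38$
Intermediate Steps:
$k{\left(y \right)} = -1$ ($k{\left(y \right)} = -2 + \left(1 - 2\right)^{2} = -2 + \left(-1\right)^{2} = -2 + 1 = -1$)
$x{\left(D \right)} = \frac{D}{8}$
$m{\left(F,G \right)} = 36$ ($m{\left(F,G \right)} = \left(0 + 6\right)^{2} = 6^{2} = 36$)
$\left(26 + x{\left(k{\left(4 \right)} \right)}\right) 13 - m{\left(56,34 \right)} = \left(26 + \frac{1}{8} \left(-1\right)\right) 13 - 36 = \left(26 - \frac{1}{8}\right) 13 - 36 = \frac{207}{8} \cdot 13 - 36 = \frac{2691}{8} - 36 = \frac{2403}{8}$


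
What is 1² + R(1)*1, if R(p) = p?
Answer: 2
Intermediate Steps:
1² + R(1)*1 = 1² + 1*1 = 1 + 1 = 2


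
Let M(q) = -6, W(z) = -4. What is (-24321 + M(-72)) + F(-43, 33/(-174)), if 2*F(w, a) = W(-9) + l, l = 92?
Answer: -24283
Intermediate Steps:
F(w, a) = 44 (F(w, a) = (-4 + 92)/2 = (½)*88 = 44)
(-24321 + M(-72)) + F(-43, 33/(-174)) = (-24321 - 6) + 44 = -24327 + 44 = -24283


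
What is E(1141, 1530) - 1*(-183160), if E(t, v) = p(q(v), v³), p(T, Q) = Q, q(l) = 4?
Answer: 3581760160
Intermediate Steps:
E(t, v) = v³
E(1141, 1530) - 1*(-183160) = 1530³ - 1*(-183160) = 3581577000 + 183160 = 3581760160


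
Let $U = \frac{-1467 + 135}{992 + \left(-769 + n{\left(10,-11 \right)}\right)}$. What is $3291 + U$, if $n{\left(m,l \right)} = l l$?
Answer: $\frac{282693}{86} \approx 3287.1$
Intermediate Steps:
$n{\left(m,l \right)} = l^{2}$
$U = - \frac{333}{86}$ ($U = \frac{-1467 + 135}{992 - \left(769 - \left(-11\right)^{2}\right)} = - \frac{1332}{992 + \left(-769 + 121\right)} = - \frac{1332}{992 - 648} = - \frac{1332}{344} = \left(-1332\right) \frac{1}{344} = - \frac{333}{86} \approx -3.8721$)
$3291 + U = 3291 - \frac{333}{86} = \frac{282693}{86}$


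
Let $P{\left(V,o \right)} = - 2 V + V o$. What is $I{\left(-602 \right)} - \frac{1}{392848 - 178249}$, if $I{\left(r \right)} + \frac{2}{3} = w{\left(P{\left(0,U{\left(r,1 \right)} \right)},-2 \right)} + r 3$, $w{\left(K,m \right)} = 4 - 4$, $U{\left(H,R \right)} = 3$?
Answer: $- \frac{129236287}{71533} \approx -1806.7$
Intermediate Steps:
$w{\left(K,m \right)} = 0$
$I{\left(r \right)} = - \frac{2}{3} + 3 r$ ($I{\left(r \right)} = - \frac{2}{3} + \left(0 + r 3\right) = - \frac{2}{3} + \left(0 + 3 r\right) = - \frac{2}{3} + 3 r$)
$I{\left(-602 \right)} - \frac{1}{392848 - 178249} = \left(- \frac{2}{3} + 3 \left(-602\right)\right) - \frac{1}{392848 - 178249} = \left(- \frac{2}{3} - 1806\right) - \frac{1}{214599} = - \frac{5420}{3} - \frac{1}{214599} = - \frac{129236287}{71533}$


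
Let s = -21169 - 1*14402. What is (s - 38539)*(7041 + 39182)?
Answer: -3425586530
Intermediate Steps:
s = -35571 (s = -21169 - 14402 = -35571)
(s - 38539)*(7041 + 39182) = (-35571 - 38539)*(7041 + 39182) = -74110*46223 = -3425586530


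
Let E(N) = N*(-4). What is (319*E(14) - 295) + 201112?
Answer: 182953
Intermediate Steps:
E(N) = -4*N
(319*E(14) - 295) + 201112 = (319*(-4*14) - 295) + 201112 = (319*(-56) - 295) + 201112 = (-17864 - 295) + 201112 = -18159 + 201112 = 182953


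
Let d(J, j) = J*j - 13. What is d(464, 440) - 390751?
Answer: -186604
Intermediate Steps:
d(J, j) = -13 + J*j
d(464, 440) - 390751 = (-13 + 464*440) - 390751 = (-13 + 204160) - 390751 = 204147 - 390751 = -186604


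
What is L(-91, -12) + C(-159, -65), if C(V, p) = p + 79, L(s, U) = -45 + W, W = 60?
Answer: 29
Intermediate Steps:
L(s, U) = 15 (L(s, U) = -45 + 60 = 15)
C(V, p) = 79 + p
L(-91, -12) + C(-159, -65) = 15 + (79 - 65) = 15 + 14 = 29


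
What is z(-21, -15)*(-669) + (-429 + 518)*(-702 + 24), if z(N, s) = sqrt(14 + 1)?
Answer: -60342 - 669*sqrt(15) ≈ -62933.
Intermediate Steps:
z(N, s) = sqrt(15)
z(-21, -15)*(-669) + (-429 + 518)*(-702 + 24) = sqrt(15)*(-669) + (-429 + 518)*(-702 + 24) = -669*sqrt(15) + 89*(-678) = -669*sqrt(15) - 60342 = -60342 - 669*sqrt(15)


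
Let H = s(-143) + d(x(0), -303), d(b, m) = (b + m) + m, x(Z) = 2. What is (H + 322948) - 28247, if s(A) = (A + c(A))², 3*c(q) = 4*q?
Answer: 3648874/9 ≈ 4.0543e+5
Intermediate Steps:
c(q) = 4*q/3 (c(q) = (4*q)/3 = 4*q/3)
s(A) = 49*A²/9 (s(A) = (A + 4*A/3)² = (7*A/3)² = 49*A²/9)
d(b, m) = b + 2*m
H = 996565/9 (H = (49/9)*(-143)² + (2 + 2*(-303)) = (49/9)*20449 + (2 - 606) = 1002001/9 - 604 = 996565/9 ≈ 1.1073e+5)
(H + 322948) - 28247 = (996565/9 + 322948) - 28247 = 3903097/9 - 28247 = 3648874/9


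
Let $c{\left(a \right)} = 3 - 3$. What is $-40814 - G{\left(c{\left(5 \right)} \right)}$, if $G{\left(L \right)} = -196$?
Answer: $-40618$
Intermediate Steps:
$c{\left(a \right)} = 0$
$-40814 - G{\left(c{\left(5 \right)} \right)} = -40814 - -196 = -40814 + 196 = -40618$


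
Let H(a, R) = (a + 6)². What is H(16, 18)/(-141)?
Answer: -484/141 ≈ -3.4326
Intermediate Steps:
H(a, R) = (6 + a)²
H(16, 18)/(-141) = (6 + 16)²/(-141) = 22²*(-1/141) = 484*(-1/141) = -484/141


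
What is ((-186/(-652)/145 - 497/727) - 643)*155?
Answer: -685729518519/6873058 ≈ -99771.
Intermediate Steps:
((-186/(-652)/145 - 497/727) - 643)*155 = ((-186*(-1/652)*(1/145) - 497*1/727) - 643)*155 = (((93/326)*(1/145) - 497/727) - 643)*155 = ((93/47270 - 497/727) - 643)*155 = (-23425579/34365290 - 643)*155 = -22120307049/34365290*155 = -685729518519/6873058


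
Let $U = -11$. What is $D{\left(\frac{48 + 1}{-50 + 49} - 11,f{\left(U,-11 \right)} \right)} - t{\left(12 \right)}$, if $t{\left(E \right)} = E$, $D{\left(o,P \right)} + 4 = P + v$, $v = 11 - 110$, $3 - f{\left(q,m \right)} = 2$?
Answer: $-114$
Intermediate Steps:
$f{\left(q,m \right)} = 1$ ($f{\left(q,m \right)} = 3 - 2 = 1$)
$v = -99$
$D{\left(o,P \right)} = -103 + P$ ($D{\left(o,P \right)} = -4 + \left(P - 99\right) = -4 + \left(-99 + P\right) = -103 + P$)
$D{\left(\frac{48 + 1}{-50 + 49} - 11,f{\left(U,-11 \right)} \right)} - t{\left(12 \right)} = \left(-103 + 1\right) - 12 = -102 - 12 = -114$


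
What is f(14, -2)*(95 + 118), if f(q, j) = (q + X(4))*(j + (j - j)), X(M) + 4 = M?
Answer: -5964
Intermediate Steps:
X(M) = -4 + M
f(q, j) = j*q (f(q, j) = (q + (-4 + 4))*(j + (j - j)) = (q + 0)*(j + 0) = q*j = j*q)
f(14, -2)*(95 + 118) = (-2*14)*(95 + 118) = -28*213 = -5964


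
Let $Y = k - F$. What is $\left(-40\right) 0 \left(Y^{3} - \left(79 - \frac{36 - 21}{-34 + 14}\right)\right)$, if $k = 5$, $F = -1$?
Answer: $0$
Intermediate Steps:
$Y = 6$ ($Y = 5 - -1 = 5 + 1 = 6$)
$\left(-40\right) 0 \left(Y^{3} - \left(79 - \frac{36 - 21}{-34 + 14}\right)\right) = \left(-40\right) 0 \left(6^{3} - \left(79 - \frac{36 - 21}{-34 + 14}\right)\right) = 0 \left(216 - \left(79 - \frac{15}{-20}\right)\right) = 0 \left(216 + \left(15 \left(- \frac{1}{20}\right) - 79\right)\right) = 0 \left(216 - \frac{319}{4}\right) = 0 \cdot \frac{545}{4} = 0$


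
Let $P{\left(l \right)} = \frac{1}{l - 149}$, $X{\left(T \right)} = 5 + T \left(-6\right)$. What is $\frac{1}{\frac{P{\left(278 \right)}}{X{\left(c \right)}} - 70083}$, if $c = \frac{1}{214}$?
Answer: $- \frac{68628}{4809656017} \approx -1.4269 \cdot 10^{-5}$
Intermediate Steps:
$c = \frac{1}{214} \approx 0.0046729$
$X{\left(T \right)} = 5 - 6 T$
$P{\left(l \right)} = \frac{1}{-149 + l}$
$\frac{1}{\frac{P{\left(278 \right)}}{X{\left(c \right)}} - 70083} = \frac{1}{\frac{1}{\left(-149 + 278\right) \left(5 - \frac{3}{107}\right)} - 70083} = \frac{1}{\frac{1}{129 \left(5 - \frac{3}{107}\right)} - 70083} = \frac{1}{\frac{1}{129 \cdot \frac{532}{107}} - 70083} = \frac{1}{\frac{1}{129} \cdot \frac{107}{532} - 70083} = \frac{1}{\frac{107}{68628} - 70083} = \frac{1}{- \frac{4809656017}{68628}} = - \frac{68628}{4809656017}$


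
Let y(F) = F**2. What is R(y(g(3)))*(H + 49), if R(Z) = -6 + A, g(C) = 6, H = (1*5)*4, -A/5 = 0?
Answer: -414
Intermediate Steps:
A = 0 (A = -5*0 = 0)
H = 20 (H = 5*4 = 20)
R(Z) = -6 (R(Z) = -6 + 0 = -6)
R(y(g(3)))*(H + 49) = -6*(20 + 49) = -6*69 = -414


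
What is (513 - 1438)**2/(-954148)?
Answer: -855625/954148 ≈ -0.89674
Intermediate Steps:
(513 - 1438)**2/(-954148) = (-925)**2*(-1/954148) = 855625*(-1/954148) = -855625/954148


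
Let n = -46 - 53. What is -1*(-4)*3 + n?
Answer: -87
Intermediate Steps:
n = -99
-1*(-4)*3 + n = -1*(-4)*3 - 99 = -(-4)*3 - 99 = -1*(-12) - 99 = 12 - 99 = -87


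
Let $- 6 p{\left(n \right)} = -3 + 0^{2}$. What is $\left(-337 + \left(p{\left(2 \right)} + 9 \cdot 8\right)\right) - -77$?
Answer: $- \frac{375}{2} \approx -187.5$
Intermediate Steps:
$p{\left(n \right)} = \frac{1}{2}$ ($p{\left(n \right)} = - \frac{-3 + 0^{2}}{6} = - \frac{-3 + 0}{6} = \left(- \frac{1}{6}\right) \left(-3\right) = \frac{1}{2}$)
$\left(-337 + \left(p{\left(2 \right)} + 9 \cdot 8\right)\right) - -77 = \left(-337 + \left(\frac{1}{2} + 9 \cdot 8\right)\right) - -77 = \left(-337 + \left(\frac{1}{2} + 72\right)\right) + \left(-54 + 131\right) = \left(-337 + \frac{145}{2}\right) + 77 = - \frac{529}{2} + 77 = - \frac{375}{2}$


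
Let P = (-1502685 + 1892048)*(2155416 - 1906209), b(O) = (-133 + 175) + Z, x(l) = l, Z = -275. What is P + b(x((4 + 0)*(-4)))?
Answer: 97031984908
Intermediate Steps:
b(O) = -233 (b(O) = (-133 + 175) - 275 = 42 - 275 = -233)
P = 97031985141 (P = 389363*249207 = 97031985141)
P + b(x((4 + 0)*(-4))) = 97031985141 - 233 = 97031984908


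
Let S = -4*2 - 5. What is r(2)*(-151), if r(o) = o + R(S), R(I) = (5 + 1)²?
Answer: -5738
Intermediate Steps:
S = -13 (S = -8 - 5 = -13)
R(I) = 36 (R(I) = 6² = 36)
r(o) = 36 + o (r(o) = o + 36 = 36 + o)
r(2)*(-151) = (36 + 2)*(-151) = 38*(-151) = -5738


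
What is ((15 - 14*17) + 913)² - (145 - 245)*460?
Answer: 522100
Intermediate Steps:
((15 - 14*17) + 913)² - (145 - 245)*460 = ((15 - 238) + 913)² - (-100)*460 = (-223 + 913)² - 1*(-46000) = 690² + 46000 = 476100 + 46000 = 522100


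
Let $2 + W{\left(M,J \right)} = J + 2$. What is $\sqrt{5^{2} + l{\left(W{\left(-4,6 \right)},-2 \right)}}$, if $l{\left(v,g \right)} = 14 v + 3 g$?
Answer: $\sqrt{103} \approx 10.149$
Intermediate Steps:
$W{\left(M,J \right)} = J$ ($W{\left(M,J \right)} = -2 + \left(J + 2\right) = -2 + \left(2 + J\right) = J$)
$l{\left(v,g \right)} = 3 g + 14 v$
$\sqrt{5^{2} + l{\left(W{\left(-4,6 \right)},-2 \right)}} = \sqrt{5^{2} + \left(3 \left(-2\right) + 14 \cdot 6\right)} = \sqrt{25 + \left(-6 + 84\right)} = \sqrt{25 + 78} = \sqrt{103}$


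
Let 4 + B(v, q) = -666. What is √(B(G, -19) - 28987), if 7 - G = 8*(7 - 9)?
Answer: I*√29657 ≈ 172.21*I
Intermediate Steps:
G = 23 (G = 7 - 8*(7 - 9) = 7 - 8*(-2) = 7 - 1*(-16) = 7 + 16 = 23)
B(v, q) = -670 (B(v, q) = -4 - 666 = -670)
√(B(G, -19) - 28987) = √(-670 - 28987) = √(-29657) = I*√29657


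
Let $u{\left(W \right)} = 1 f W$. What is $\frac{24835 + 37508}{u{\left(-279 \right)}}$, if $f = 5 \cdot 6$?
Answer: $- \frac{2309}{310} \approx -7.4484$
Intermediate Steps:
$f = 30$
$u{\left(W \right)} = 30 W$ ($u{\left(W \right)} = 1 \cdot 30 W = 30 W$)
$\frac{24835 + 37508}{u{\left(-279 \right)}} = \frac{24835 + 37508}{30 \left(-279\right)} = \frac{62343}{-8370} = 62343 \left(- \frac{1}{8370}\right) = - \frac{2309}{310}$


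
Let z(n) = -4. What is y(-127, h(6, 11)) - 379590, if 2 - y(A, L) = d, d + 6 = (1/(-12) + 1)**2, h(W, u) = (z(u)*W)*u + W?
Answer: -54659929/144 ≈ -3.7958e+5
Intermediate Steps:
h(W, u) = W - 4*W*u (h(W, u) = (-4*W)*u + W = -4*W*u + W = W - 4*W*u)
d = -743/144 (d = -6 + (1/(-12) + 1)**2 = -6 + (-1/12 + 1)**2 = -6 + (11/12)**2 = -6 + 121/144 = -743/144 ≈ -5.1597)
y(A, L) = 1031/144 (y(A, L) = 2 - 1*(-743/144) = 2 + 743/144 = 1031/144)
y(-127, h(6, 11)) - 379590 = 1031/144 - 379590 = -54659929/144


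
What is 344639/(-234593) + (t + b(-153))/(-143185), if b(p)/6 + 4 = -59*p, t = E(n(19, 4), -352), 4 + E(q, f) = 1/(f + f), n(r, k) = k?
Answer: -8736160202003/4729499977664 ≈ -1.8472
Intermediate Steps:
E(q, f) = -4 + 1/(2*f) (E(q, f) = -4 + 1/(f + f) = -4 + 1/(2*f))
t = -2817/704 (t = -4 + (½)/(-352) = -4 + (½)*(-1/352) = -4 - 1/704 = -2817/704 ≈ -4.0014)
b(p) = -24 - 354*p (b(p) = -24 + 6*(-59*p) = -24 - 354*p)
344639/(-234593) + (t + b(-153))/(-143185) = 344639/(-234593) + (-2817/704 + (-24 - 354*(-153)))/(-143185) = 344639*(-1/234593) + (-2817/704 + (-24 + 54162))*(-1/143185) = -344639/234593 + (-2817/704 + 54138)*(-1/143185) = -344639/234593 + (38110335/704)*(-1/143185) = -344639/234593 - 7622067/20160448 = -8736160202003/4729499977664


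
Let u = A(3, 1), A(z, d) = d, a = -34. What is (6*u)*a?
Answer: -204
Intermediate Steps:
u = 1
(6*u)*a = (6*1)*(-34) = 6*(-34) = -204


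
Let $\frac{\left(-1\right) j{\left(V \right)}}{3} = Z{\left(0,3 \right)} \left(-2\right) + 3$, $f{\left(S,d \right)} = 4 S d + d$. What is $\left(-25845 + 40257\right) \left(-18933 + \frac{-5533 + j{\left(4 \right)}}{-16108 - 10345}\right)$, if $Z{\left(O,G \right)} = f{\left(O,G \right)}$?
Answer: $- \frac{7217949349500}{26453} \approx -2.7286 \cdot 10^{8}$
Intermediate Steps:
$f{\left(S,d \right)} = d + 4 S d$ ($f{\left(S,d \right)} = 4 S d + d = d + 4 S d$)
$Z{\left(O,G \right)} = G \left(1 + 4 O\right)$
$j{\left(V \right)} = 9$ ($j{\left(V \right)} = - 3 \left(3 \left(1 + 4 \cdot 0\right) \left(-2\right) + 3\right) = - 3 \left(3 \left(1 + 0\right) \left(-2\right) + 3\right) = - 3 \left(3 \cdot 1 \left(-2\right) + 3\right) = - 3 \left(3 \left(-2\right) + 3\right) = - 3 \left(-6 + 3\right) = \left(-3\right) \left(-3\right) = 9$)
$\left(-25845 + 40257\right) \left(-18933 + \frac{-5533 + j{\left(4 \right)}}{-16108 - 10345}\right) = \left(-25845 + 40257\right) \left(-18933 + \frac{-5533 + 9}{-16108 - 10345}\right) = 14412 \left(-18933 - \frac{5524}{-26453}\right) = 14412 \left(-18933 - - \frac{5524}{26453}\right) = 14412 \left(-18933 + \frac{5524}{26453}\right) = 14412 \left(- \frac{500829125}{26453}\right) = - \frac{7217949349500}{26453}$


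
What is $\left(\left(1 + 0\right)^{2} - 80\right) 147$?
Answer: $-11613$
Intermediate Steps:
$\left(\left(1 + 0\right)^{2} - 80\right) 147 = \left(1^{2} - 80\right) 147 = \left(1 - 80\right) 147 = \left(-79\right) 147 = -11613$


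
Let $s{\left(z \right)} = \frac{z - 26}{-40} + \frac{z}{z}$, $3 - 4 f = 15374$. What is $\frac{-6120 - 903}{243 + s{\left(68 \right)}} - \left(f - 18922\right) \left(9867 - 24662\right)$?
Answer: $- \frac{6546132362235}{19436} \approx -3.368 \cdot 10^{8}$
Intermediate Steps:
$f = - \frac{15371}{4}$ ($f = \frac{3}{4} - \frac{7687}{2} = - \frac{15371}{4} \approx -3842.8$)
$s{\left(z \right)} = \frac{33}{20} - \frac{z}{40}$ ($s{\left(z \right)} = \left(-26 + z\right) \left(- \frac{1}{40}\right) + 1 = \left(\frac{13}{20} - \frac{z}{40}\right) + 1 = \frac{33}{20} - \frac{z}{40}$)
$\frac{-6120 - 903}{243 + s{\left(68 \right)}} - \left(f - 18922\right) \left(9867 - 24662\right) = \frac{-6120 - 903}{243 + \left(\frac{33}{20} - \frac{17}{10}\right)} - \left(- \frac{15371}{4} - 18922\right) \left(9867 - 24662\right) = - \frac{7023}{243 + \left(\frac{33}{20} - \frac{17}{10}\right)} - \left(- \frac{91059}{4}\right) \left(-14795\right) = - \frac{7023}{243 - \frac{1}{20}} - \frac{1347217905}{4} = - \frac{7023}{\frac{4859}{20}} - \frac{1347217905}{4} = \left(-7023\right) \frac{20}{4859} - \frac{1347217905}{4} = - \frac{140460}{4859} - \frac{1347217905}{4} = - \frac{6546132362235}{19436}$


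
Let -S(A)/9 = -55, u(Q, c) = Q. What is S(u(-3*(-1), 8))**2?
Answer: 245025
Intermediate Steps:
S(A) = 495 (S(A) = -9*(-55) = 495)
S(u(-3*(-1), 8))**2 = 495**2 = 245025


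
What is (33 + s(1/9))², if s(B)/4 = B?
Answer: 90601/81 ≈ 1118.5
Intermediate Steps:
s(B) = 4*B
(33 + s(1/9))² = (33 + 4/9)² = (301/9)² = 90601/81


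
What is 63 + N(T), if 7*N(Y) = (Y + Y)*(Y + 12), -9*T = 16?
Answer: 32777/567 ≈ 57.808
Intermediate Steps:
T = -16/9 (T = -⅑*16 = -16/9 ≈ -1.7778)
N(Y) = 2*Y*(12 + Y)/7 (N(Y) = ((Y + Y)*(Y + 12))/7 = ((2*Y)*(12 + Y))/7 = (2*Y*(12 + Y))/7 = 2*Y*(12 + Y)/7)
63 + N(T) = 63 + (2/7)*(-16/9)*(12 - 16/9) = 63 + (2/7)*(-16/9)*(92/9) = 63 - 2944/567 = 32777/567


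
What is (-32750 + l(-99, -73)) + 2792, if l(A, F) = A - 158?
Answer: -30215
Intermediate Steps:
l(A, F) = -158 + A
(-32750 + l(-99, -73)) + 2792 = (-32750 + (-158 - 99)) + 2792 = (-32750 - 257) + 2792 = -33007 + 2792 = -30215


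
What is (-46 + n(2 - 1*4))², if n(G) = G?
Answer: 2304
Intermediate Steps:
(-46 + n(2 - 1*4))² = (-46 + (2 - 1*4))² = (-46 + (2 - 4))² = (-46 - 2)² = (-48)² = 2304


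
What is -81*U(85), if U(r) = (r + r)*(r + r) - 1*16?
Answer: -2339604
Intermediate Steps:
U(r) = -16 + 4*r² (U(r) = (2*r)*(2*r) - 16 = 4*r² - 16 = -16 + 4*r²)
-81*U(85) = -81*(-16 + 4*85²) = -81*(-16 + 4*7225) = -81*(-16 + 28900) = -81*28884 = -2339604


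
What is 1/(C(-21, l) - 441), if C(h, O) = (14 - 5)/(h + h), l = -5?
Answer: -14/6177 ≈ -0.0022665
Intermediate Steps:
C(h, O) = 9/(2*h) (C(h, O) = 9/((2*h)) = 9*(1/(2*h)) = 9/(2*h))
1/(C(-21, l) - 441) = 1/((9/2)/(-21) - 441) = 1/((9/2)*(-1/21) - 441) = 1/(-3/14 - 441) = 1/(-6177/14) = -14/6177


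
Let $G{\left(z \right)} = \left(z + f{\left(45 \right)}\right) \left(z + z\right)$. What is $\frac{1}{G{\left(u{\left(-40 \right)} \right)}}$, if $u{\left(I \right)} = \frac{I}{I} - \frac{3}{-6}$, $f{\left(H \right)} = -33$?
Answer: $- \frac{2}{189} \approx -0.010582$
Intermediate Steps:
$u{\left(I \right)} = \frac{3}{2}$ ($u{\left(I \right)} = 1 - - \frac{1}{2} = 1 + \frac{1}{2} = \frac{3}{2}$)
$G{\left(z \right)} = 2 z \left(-33 + z\right)$ ($G{\left(z \right)} = \left(z - 33\right) \left(z + z\right) = \left(-33 + z\right) 2 z = 2 z \left(-33 + z\right)$)
$\frac{1}{G{\left(u{\left(-40 \right)} \right)}} = \frac{1}{2 \cdot \frac{3}{2} \left(-33 + \frac{3}{2}\right)} = \frac{1}{2 \cdot \frac{3}{2} \left(- \frac{63}{2}\right)} = \frac{1}{- \frac{189}{2}} = - \frac{2}{189}$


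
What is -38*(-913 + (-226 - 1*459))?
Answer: 60724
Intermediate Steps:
-38*(-913 + (-226 - 1*459)) = -38*(-913 + (-226 - 459)) = -38*(-913 - 685) = -38*(-1598) = 60724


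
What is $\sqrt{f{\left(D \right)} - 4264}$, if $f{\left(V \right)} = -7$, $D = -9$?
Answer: $i \sqrt{4271} \approx 65.353 i$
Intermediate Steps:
$\sqrt{f{\left(D \right)} - 4264} = \sqrt{-7 - 4264} = \sqrt{-4271} = i \sqrt{4271}$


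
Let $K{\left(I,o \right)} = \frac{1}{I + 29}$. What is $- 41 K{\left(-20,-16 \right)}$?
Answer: $- \frac{41}{9} \approx -4.5556$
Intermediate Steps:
$K{\left(I,o \right)} = \frac{1}{29 + I}$
$- 41 K{\left(-20,-16 \right)} = - \frac{41}{29 - 20} = - \frac{41}{9}$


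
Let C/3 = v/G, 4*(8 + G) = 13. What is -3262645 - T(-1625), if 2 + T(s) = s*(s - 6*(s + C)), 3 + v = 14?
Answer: 190156158/19 ≈ 1.0008e+7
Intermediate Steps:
v = 11 (v = -3 + 14 = 11)
G = -19/4 (G = -8 + (¼)*13 = -8 + 13/4 = -19/4 ≈ -4.7500)
C = -132/19 (C = 3*(11/(-19/4)) = 3*(11*(-4/19)) = 3*(-44/19) = -132/19 ≈ -6.9474)
T(s) = -2 + s*(792/19 - 5*s) (T(s) = -2 + s*(s - 6*(s - 132/19)) = -2 + s*(s - 6*(-132/19 + s)) = -2 + s*(s + (792/19 - 6*s)) = -2 + s*(792/19 - 5*s))
-3262645 - T(-1625) = -3262645 - (-2 - 5*(-1625)² + (792/19)*(-1625)) = -3262645 - (-2 - 5*2640625 - 1287000/19) = -3262645 - (-2 - 13203125 - 1287000/19) = -3262645 - 1*(-252146413/19) = -3262645 + 252146413/19 = 190156158/19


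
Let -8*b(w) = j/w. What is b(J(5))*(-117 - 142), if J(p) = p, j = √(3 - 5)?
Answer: 259*I*√2/40 ≈ 9.157*I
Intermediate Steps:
j = I*√2 (j = √(-2) = I*√2 ≈ 1.4142*I)
b(w) = -I*√2/(8*w)
b(J(5))*(-117 - 142) = (-⅛*I*√2/5)*(-117 - 142) = -⅛*I*√2*⅕*(-259) = -I*√2/40*(-259) = 259*I*√2/40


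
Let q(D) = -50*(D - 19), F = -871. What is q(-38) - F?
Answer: 3721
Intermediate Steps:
q(D) = 950 - 50*D (q(D) = -50*(-19 + D) = 950 - 50*D)
q(-38) - F = (950 - 50*(-38)) - 1*(-871) = (950 + 1900) + 871 = 2850 + 871 = 3721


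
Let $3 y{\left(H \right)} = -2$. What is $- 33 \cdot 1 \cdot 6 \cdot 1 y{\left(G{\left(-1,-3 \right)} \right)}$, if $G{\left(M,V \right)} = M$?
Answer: $132$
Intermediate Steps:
$y{\left(H \right)} = - \frac{2}{3}$ ($y{\left(H \right)} = \frac{1}{3} \left(-2\right) = - \frac{2}{3}$)
$- 33 \cdot 1 \cdot 6 \cdot 1 y{\left(G{\left(-1,-3 \right)} \right)} = - 33 \cdot 1 \cdot 6 \cdot 1 \left(- \frac{2}{3}\right) = - 33 \cdot 1 \cdot 6 \left(- \frac{2}{3}\right) = - 33 \cdot 6 \left(- \frac{2}{3}\right) = \left(-33\right) \left(-4\right) = 132$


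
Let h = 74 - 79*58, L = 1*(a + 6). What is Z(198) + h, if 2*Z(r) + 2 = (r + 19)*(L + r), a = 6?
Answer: 18276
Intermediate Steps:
L = 12 (L = 1*(6 + 6) = 1*12 = 12)
Z(r) = -1 + (12 + r)*(19 + r)/2 (Z(r) = -1 + ((r + 19)*(12 + r))/2 = -1 + ((19 + r)*(12 + r))/2 = -1 + ((12 + r)*(19 + r))/2 = -1 + (12 + r)*(19 + r)/2)
h = -4508 (h = 74 - 4582 = -4508)
Z(198) + h = (113 + (½)*198² + (31/2)*198) - 4508 = (113 + (½)*39204 + 3069) - 4508 = (113 + 19602 + 3069) - 4508 = 22784 - 4508 = 18276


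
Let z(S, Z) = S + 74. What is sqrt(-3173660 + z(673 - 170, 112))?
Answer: I*sqrt(3173083) ≈ 1781.3*I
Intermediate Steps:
z(S, Z) = 74 + S
sqrt(-3173660 + z(673 - 170, 112)) = sqrt(-3173660 + (74 + (673 - 170))) = sqrt(-3173660 + (74 + 503)) = sqrt(-3173660 + 577) = sqrt(-3173083) = I*sqrt(3173083)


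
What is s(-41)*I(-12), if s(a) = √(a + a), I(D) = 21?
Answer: 21*I*√82 ≈ 190.16*I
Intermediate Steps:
s(a) = √2*√a (s(a) = √(2*a) = √2*√a)
s(-41)*I(-12) = (√2*√(-41))*21 = (√2*(I*√41))*21 = (I*√82)*21 = 21*I*√82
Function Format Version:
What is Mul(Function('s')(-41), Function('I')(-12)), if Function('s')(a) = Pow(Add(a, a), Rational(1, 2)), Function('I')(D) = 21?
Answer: Mul(21, I, Pow(82, Rational(1, 2))) ≈ Mul(190.16, I)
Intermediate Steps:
Function('s')(a) = Mul(Pow(2, Rational(1, 2)), Pow(a, Rational(1, 2))) (Function('s')(a) = Pow(Mul(2, a), Rational(1, 2)) = Mul(Pow(2, Rational(1, 2)), Pow(a, Rational(1, 2))))
Mul(Function('s')(-41), Function('I')(-12)) = Mul(Mul(Pow(2, Rational(1, 2)), Pow(-41, Rational(1, 2))), 21) = Mul(Mul(Pow(2, Rational(1, 2)), Mul(I, Pow(41, Rational(1, 2)))), 21) = Mul(Mul(I, Pow(82, Rational(1, 2))), 21) = Mul(21, I, Pow(82, Rational(1, 2)))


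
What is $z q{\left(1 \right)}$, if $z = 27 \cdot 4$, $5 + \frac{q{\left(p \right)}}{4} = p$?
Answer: $-1728$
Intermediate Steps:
$q{\left(p \right)} = -20 + 4 p$
$z = 108$
$z q{\left(1 \right)} = 108 \left(-20 + 4 \cdot 1\right) = 108 \left(-20 + 4\right) = 108 \left(-16\right) = -1728$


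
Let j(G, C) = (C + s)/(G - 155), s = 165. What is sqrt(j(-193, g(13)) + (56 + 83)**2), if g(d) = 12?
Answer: sqrt(64994133)/58 ≈ 139.00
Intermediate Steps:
j(G, C) = (165 + C)/(-155 + G) (j(G, C) = (C + 165)/(G - 155) = (165 + C)/(-155 + G))
sqrt(j(-193, g(13)) + (56 + 83)**2) = sqrt((165 + 12)/(-155 - 193) + (56 + 83)**2) = sqrt(177/(-348) + 139**2) = sqrt(-1/348*177 + 19321) = sqrt(-59/116 + 19321) = sqrt(2241177/116) = sqrt(64994133)/58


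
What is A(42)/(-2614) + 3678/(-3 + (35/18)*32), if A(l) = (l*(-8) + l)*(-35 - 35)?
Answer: 37779744/696631 ≈ 54.232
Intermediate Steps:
A(l) = 490*l (A(l) = (-8*l + l)*(-70) = -7*l*(-70) = 490*l)
A(42)/(-2614) + 3678/(-3 + (35/18)*32) = (490*42)/(-2614) + 3678/(-3 + (35/18)*32) = 20580*(-1/2614) + 3678/(-3 + (35*(1/18))*32) = -10290/1307 + 3678/(-3 + (35/18)*32) = -10290/1307 + 3678/(-3 + 560/9) = -10290/1307 + 3678/(533/9) = -10290/1307 + 3678*(9/533) = -10290/1307 + 33102/533 = 37779744/696631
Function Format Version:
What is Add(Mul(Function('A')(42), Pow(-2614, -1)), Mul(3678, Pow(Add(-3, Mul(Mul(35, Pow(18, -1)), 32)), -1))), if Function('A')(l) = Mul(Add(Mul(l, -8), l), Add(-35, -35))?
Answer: Rational(37779744, 696631) ≈ 54.232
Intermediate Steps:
Function('A')(l) = Mul(490, l) (Function('A')(l) = Mul(Add(Mul(-8, l), l), -70) = Mul(Mul(-7, l), -70) = Mul(490, l))
Add(Mul(Function('A')(42), Pow(-2614, -1)), Mul(3678, Pow(Add(-3, Mul(Mul(35, Pow(18, -1)), 32)), -1))) = Add(Mul(Mul(490, 42), Pow(-2614, -1)), Mul(3678, Pow(Add(-3, Mul(Mul(35, Pow(18, -1)), 32)), -1))) = Add(Mul(20580, Rational(-1, 2614)), Mul(3678, Pow(Add(-3, Mul(Mul(35, Rational(1, 18)), 32)), -1))) = Add(Rational(-10290, 1307), Mul(3678, Pow(Add(-3, Mul(Rational(35, 18), 32)), -1))) = Add(Rational(-10290, 1307), Mul(3678, Pow(Add(-3, Rational(560, 9)), -1))) = Add(Rational(-10290, 1307), Mul(3678, Pow(Rational(533, 9), -1))) = Add(Rational(-10290, 1307), Mul(3678, Rational(9, 533))) = Add(Rational(-10290, 1307), Rational(33102, 533)) = Rational(37779744, 696631)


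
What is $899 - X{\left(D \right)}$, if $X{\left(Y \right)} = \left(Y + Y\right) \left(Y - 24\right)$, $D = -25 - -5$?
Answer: $-861$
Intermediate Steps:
$D = -20$ ($D = -25 + 5 = -20$)
$X{\left(Y \right)} = 2 Y \left(-24 + Y\right)$
$899 - X{\left(D \right)} = 899 - 2 \left(-20\right) \left(-24 - 20\right) = 899 - 2 \left(-20\right) \left(-44\right) = 899 - 1760 = -861$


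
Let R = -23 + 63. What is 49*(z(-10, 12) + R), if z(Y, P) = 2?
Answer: 2058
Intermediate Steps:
R = 40
49*(z(-10, 12) + R) = 49*(2 + 40) = 49*42 = 2058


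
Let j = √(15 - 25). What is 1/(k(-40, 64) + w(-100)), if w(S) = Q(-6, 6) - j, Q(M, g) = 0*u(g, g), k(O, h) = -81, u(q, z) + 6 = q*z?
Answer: I/(√10 - 81*I) ≈ -0.012327 + 0.00048125*I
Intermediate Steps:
u(q, z) = -6 + q*z
Q(M, g) = 0 (Q(M, g) = 0*(-6 + g*g) = 0*(-6 + g²) = 0)
j = I*√10 (j = √(-10) = I*√10 ≈ 3.1623*I)
w(S) = -I*√10 (w(S) = 0 - I*√10 = -I*√10)
1/(k(-40, 64) + w(-100)) = 1/(-81 - I*√10)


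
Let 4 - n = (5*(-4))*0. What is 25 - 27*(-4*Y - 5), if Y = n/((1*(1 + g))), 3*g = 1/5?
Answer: 565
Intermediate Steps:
g = 1/15 (g = (⅓)/5 = (⅓)*(⅕) = 1/15 ≈ 0.066667)
n = 4 (n = 4 - 5*(-4)*0 = 4 - (-20)*0 = 4 - 1*0 = 4 + 0 = 4)
Y = 15/4 (Y = 4/((1*(1 + 1/15))) = 4/((1*(16/15))) = 4/(16/15) = 4*(15/16) = 15/4 ≈ 3.7500)
25 - 27*(-4*Y - 5) = 25 - 27*(-4*15/4 - 5) = 25 - 27*(-15 - 5) = 25 - 27*(-20) = 25 + 540 = 565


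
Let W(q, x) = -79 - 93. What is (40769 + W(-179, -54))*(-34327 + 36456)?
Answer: 86431013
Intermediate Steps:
W(q, x) = -172
(40769 + W(-179, -54))*(-34327 + 36456) = (40769 - 172)*(-34327 + 36456) = 40597*2129 = 86431013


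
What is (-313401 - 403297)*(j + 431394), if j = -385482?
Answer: -32905038576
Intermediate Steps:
(-313401 - 403297)*(j + 431394) = (-313401 - 403297)*(-385482 + 431394) = -716698*45912 = -32905038576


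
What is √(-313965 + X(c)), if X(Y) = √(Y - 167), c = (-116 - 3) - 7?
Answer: √(-313965 + I*√293) ≈ 0.02 + 560.33*I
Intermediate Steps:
c = -126 (c = -119 - 7 = -126)
X(Y) = √(-167 + Y)
√(-313965 + X(c)) = √(-313965 + √(-167 - 126)) = √(-313965 + √(-293)) = √(-313965 + I*√293)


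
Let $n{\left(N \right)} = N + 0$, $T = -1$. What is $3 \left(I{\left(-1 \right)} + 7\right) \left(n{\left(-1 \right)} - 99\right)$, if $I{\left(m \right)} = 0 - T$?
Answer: $-2400$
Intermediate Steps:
$I{\left(m \right)} = 1$ ($I{\left(m \right)} = 0 - -1 = 0 + 1 = 1$)
$n{\left(N \right)} = N$
$3 \left(I{\left(-1 \right)} + 7\right) \left(n{\left(-1 \right)} - 99\right) = 3 \left(1 + 7\right) \left(-1 - 99\right) = 3 \cdot 8 \left(-100\right) = 24 \left(-100\right) = -2400$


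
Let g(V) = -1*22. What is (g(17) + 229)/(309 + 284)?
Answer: 207/593 ≈ 0.34907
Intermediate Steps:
g(V) = -22
(g(17) + 229)/(309 + 284) = (-22 + 229)/(309 + 284) = 207/593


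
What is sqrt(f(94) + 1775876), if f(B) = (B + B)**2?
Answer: 2*sqrt(452805) ≈ 1345.8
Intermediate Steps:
f(B) = 4*B**2 (f(B) = (2*B)**2 = 4*B**2)
sqrt(f(94) + 1775876) = sqrt(4*94**2 + 1775876) = sqrt(4*8836 + 1775876) = sqrt(35344 + 1775876) = sqrt(1811220) = 2*sqrt(452805)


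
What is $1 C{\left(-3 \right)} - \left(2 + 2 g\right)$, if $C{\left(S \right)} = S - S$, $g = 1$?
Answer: $-4$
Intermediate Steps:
$C{\left(S \right)} = 0$
$1 C{\left(-3 \right)} - \left(2 + 2 g\right) = 1 \cdot 0 - 4 = 0 - 4 = -4$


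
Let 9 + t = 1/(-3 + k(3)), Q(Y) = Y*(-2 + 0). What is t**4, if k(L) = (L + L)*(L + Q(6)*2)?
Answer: 1823158859536/276922881 ≈ 6583.6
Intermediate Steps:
Q(Y) = -2*Y (Q(Y) = Y*(-2) = -2*Y)
k(L) = 2*L*(-24 + L) (k(L) = (L + L)*(L - 2*6*2) = (2*L)*(L - 12*2) = (2*L)*(L - 24) = (2*L)*(-24 + L) = 2*L*(-24 + L))
t = -1162/129 (t = -9 + 1/(-3 + 2*3*(-24 + 3)) = -9 + 1/(-3 + 2*3*(-21)) = -9 + 1/(-3 - 126) = -9 + 1/(-129) = -9 - 1/129 = -1162/129 ≈ -9.0078)
t**4 = (-1162/129)**4 = 1823158859536/276922881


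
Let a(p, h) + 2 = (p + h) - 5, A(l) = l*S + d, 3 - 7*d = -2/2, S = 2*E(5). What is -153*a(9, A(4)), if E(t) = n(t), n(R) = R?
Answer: -45594/7 ≈ -6513.4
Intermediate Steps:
E(t) = t
S = 10 (S = 2*5 = 10)
d = 4/7 (d = 3/7 - (-2)/(7*2) = 3/7 - ⅐*(-1) = 3/7 + ⅐ = 4/7 ≈ 0.57143)
A(l) = 4/7 + 10*l (A(l) = l*10 + 4/7 = 10*l + 4/7 = 4/7 + 10*l)
a(p, h) = -7 + h + p (a(p, h) = -2 + ((p + h) - 5) = -2 + ((h + p) - 5) = -2 + (-5 + h + p) = -7 + h + p)
-153*a(9, A(4)) = -153*(-7 + (4/7 + 10*4) + 9) = -153*(-7 + (4/7 + 40) + 9) = -153*(-7 + 284/7 + 9) = -153*298/7 = -45594/7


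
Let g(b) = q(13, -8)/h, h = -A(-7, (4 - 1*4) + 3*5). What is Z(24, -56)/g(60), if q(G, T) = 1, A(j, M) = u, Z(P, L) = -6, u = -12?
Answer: -72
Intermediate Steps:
A(j, M) = -12
h = 12 (h = -1*(-12) = 12)
g(b) = 1/12
Z(24, -56)/g(60) = -6/1/12 = -6*12 = -72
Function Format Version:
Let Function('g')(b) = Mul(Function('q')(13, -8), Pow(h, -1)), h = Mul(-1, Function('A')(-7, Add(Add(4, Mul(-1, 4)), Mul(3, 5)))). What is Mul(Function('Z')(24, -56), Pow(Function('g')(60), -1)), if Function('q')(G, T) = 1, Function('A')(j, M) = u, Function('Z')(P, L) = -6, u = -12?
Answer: -72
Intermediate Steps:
Function('A')(j, M) = -12
h = 12 (h = Mul(-1, -12) = 12)
Function('g')(b) = Rational(1, 12) (Function('g')(b) = Mul(1, Pow(12, -1)) = Mul(1, Rational(1, 12)) = Rational(1, 12))
Mul(Function('Z')(24, -56), Pow(Function('g')(60), -1)) = Mul(-6, Pow(Rational(1, 12), -1)) = Mul(-6, 12) = -72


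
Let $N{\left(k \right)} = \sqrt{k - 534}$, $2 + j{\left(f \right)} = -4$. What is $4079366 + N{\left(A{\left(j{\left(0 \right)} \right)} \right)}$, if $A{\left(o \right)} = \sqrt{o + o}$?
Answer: $4079366 + \sqrt{-534 + 2 i \sqrt{3}} \approx 4.0794 \cdot 10^{6} + 23.109 i$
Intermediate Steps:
$j{\left(f \right)} = -6$ ($j{\left(f \right)} = -2 - 4 = -6$)
$A{\left(o \right)} = \sqrt{2} \sqrt{o}$ ($A{\left(o \right)} = \sqrt{2 o} = \sqrt{2} \sqrt{o}$)
$N{\left(k \right)} = \sqrt{-534 + k}$
$4079366 + N{\left(A{\left(j{\left(0 \right)} \right)} \right)} = 4079366 + \sqrt{-534 + \sqrt{2} \sqrt{-6}} = 4079366 + \sqrt{-534 + \sqrt{2} i \sqrt{6}} = 4079366 + \sqrt{-534 + 2 i \sqrt{3}}$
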